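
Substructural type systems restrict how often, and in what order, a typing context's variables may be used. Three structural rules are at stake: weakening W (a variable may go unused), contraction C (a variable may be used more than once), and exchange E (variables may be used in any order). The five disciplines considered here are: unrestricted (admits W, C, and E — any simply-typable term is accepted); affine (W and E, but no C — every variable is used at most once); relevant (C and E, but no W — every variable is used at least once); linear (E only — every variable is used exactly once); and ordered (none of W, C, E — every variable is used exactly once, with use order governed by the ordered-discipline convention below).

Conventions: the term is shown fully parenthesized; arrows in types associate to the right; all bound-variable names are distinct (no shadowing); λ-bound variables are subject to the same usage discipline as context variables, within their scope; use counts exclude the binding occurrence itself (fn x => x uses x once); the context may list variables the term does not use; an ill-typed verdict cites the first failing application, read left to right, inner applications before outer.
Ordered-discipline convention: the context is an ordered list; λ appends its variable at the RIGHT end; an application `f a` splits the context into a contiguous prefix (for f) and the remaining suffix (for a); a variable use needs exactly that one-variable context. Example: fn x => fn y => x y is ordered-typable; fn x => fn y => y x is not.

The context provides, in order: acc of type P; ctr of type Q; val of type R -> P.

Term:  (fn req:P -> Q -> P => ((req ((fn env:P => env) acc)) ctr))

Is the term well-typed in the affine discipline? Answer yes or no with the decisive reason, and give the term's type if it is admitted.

yes — acc, ctr, val, req, env: no repeats, contraction unneeded; term : (P -> Q -> P) -> P
usage: acc: 1; ctr: 1; val: 0; req (bound): 1; env (bound): 1
order of uses: req, env, acc, ctr
typing: ✓ — (P -> Q -> P) -> P
across the five disciplines: ordered ✗ | linear ✗ | affine ✓ | relevant ✗ | unrestricted ✓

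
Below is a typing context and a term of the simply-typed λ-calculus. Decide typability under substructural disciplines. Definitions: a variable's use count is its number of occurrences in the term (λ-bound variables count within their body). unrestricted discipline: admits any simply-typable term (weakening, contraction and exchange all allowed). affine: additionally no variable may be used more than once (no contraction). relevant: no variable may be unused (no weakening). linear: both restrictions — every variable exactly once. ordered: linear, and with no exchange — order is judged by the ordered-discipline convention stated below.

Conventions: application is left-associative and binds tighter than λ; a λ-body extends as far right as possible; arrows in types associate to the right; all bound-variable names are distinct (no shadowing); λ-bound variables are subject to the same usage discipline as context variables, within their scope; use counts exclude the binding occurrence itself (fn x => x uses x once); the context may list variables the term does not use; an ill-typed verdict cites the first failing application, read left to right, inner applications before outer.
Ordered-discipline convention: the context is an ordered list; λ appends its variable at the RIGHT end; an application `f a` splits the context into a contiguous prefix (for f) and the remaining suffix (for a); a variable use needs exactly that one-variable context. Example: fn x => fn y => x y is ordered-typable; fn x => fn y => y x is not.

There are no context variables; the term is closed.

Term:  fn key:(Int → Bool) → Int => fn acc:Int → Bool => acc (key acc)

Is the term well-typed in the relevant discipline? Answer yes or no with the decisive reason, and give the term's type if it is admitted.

yes — at least one use each (key, acc); term : ((Int → Bool) → Int) → (Int → Bool) → Bool
variable uses: key [bound]: 1×, acc [bound]: 2×
left-to-right use order: acc, key, acc
typing: well-typed at ((Int → Bool) → Int) → (Int → Bool) → Bool
per-discipline verdicts: ordered ✗ | linear ✗ | affine ✗ | relevant ✓ | unrestricted ✓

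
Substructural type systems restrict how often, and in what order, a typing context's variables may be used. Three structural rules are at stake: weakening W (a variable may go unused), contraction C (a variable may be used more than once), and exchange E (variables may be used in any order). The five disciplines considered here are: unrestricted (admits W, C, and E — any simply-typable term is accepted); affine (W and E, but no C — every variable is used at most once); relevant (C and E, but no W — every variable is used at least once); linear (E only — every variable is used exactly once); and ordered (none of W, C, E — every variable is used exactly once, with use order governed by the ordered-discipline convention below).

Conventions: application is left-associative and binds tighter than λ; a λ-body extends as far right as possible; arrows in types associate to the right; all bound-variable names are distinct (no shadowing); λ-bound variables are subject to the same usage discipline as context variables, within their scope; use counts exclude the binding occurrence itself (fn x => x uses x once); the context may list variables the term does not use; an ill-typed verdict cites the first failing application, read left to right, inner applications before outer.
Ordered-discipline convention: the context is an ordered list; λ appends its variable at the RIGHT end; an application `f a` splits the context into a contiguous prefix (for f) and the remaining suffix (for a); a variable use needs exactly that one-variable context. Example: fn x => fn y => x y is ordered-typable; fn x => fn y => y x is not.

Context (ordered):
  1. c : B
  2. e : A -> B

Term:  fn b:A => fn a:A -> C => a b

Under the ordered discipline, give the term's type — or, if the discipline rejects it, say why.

not well-typed under ordered — unused: c, e — weakening required
usage: c ×0; e ×0; b (λ-bound) ×1; a (λ-bound) ×1
left-to-right use order: a, b
typing: well-typed at A -> (A -> C) -> C
across the five disciplines: ordered ✗; linear ✗; affine ✓; relevant ✗; unrestricted ✓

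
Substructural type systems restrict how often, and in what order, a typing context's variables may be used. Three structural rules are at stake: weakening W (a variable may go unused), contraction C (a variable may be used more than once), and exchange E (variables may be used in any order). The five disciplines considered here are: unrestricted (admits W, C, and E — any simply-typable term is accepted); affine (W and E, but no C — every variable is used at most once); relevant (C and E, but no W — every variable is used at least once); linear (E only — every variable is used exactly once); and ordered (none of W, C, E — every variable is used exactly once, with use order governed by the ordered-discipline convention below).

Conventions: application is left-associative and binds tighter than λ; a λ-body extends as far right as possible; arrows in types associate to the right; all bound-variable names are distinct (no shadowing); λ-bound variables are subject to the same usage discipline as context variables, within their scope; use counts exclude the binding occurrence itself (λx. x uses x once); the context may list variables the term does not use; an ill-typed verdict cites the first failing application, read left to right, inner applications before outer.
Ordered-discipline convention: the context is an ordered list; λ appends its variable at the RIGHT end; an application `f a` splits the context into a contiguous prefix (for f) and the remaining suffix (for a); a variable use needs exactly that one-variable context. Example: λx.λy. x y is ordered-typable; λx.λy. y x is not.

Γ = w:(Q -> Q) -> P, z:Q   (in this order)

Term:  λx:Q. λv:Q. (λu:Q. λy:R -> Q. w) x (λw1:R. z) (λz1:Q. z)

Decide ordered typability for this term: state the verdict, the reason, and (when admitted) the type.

no — needs contraction — z ×2; v, u, y, w1, z1 never used (weakening)
variable uses: w ×1, z ×2, x [bound] ×1, v [bound] ×0, u [bound] ×0, y [bound] ×0, w1 [bound] ×0, z1 [bound] ×0
use order (left to right): w, x, z, z
typing: ✓ — Q -> Q -> P
summary: ordered ✗ | linear ✗ | affine ✗ | relevant ✗ | unrestricted ✓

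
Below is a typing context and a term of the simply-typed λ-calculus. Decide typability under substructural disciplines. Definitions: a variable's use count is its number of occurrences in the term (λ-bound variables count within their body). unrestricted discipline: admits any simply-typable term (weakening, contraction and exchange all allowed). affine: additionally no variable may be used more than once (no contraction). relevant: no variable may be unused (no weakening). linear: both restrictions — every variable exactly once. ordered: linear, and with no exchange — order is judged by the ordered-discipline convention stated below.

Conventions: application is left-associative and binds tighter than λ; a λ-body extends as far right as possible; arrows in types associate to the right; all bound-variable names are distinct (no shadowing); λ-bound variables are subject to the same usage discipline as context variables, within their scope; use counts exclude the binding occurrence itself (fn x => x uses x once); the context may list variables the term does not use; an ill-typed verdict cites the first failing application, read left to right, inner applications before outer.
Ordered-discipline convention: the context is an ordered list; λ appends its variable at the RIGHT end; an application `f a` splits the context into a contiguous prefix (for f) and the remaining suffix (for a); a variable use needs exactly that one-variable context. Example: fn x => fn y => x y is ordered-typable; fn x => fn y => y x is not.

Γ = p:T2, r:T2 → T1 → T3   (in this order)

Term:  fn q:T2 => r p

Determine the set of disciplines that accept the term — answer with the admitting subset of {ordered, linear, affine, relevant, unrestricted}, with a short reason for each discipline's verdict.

admitted by: affine, unrestricted
counts: p=1, r=1, q [bound]=0
uses in reading order: r, p
typing: well-typed — term : T2 → T1 → T3
ordered ✗ (needs weakening: q unused)
linear ✗ (needs weakening: q unused)
affine ✓ (no duplicate uses among p, r, q)
relevant ✗ (needs weakening: q unused)
unrestricted ✓ (simply typable at T2 → T1 → T3; W, C, E all held)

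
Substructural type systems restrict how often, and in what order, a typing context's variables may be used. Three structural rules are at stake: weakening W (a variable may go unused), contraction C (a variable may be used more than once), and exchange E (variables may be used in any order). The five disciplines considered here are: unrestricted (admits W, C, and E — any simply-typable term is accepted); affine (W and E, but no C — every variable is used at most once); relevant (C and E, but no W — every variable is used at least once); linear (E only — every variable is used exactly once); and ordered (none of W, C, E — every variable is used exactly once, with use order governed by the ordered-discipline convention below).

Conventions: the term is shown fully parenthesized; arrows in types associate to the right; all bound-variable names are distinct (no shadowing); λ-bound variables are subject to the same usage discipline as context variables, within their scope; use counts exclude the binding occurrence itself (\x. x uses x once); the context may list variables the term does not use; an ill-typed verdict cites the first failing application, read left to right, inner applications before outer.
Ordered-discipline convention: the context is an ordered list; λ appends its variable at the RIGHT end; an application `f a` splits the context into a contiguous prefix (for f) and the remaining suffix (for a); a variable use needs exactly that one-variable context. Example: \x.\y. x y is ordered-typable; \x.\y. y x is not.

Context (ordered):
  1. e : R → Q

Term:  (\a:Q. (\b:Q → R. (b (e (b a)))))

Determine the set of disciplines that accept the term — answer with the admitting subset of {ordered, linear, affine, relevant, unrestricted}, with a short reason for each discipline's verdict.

admitting disciplines: relevant, unrestricted
variable uses: e: 1×; a [bound]: 1×; b [bound]: 2×
left-to-right use order: b, e, b, a
typing: ✓ — Q → (Q → R) → R
ordered: ✗, repeated use of b ×2
linear: ✗, repeated use of b ×2
affine: ✗, repeated use of b ×2
relevant: ✓, e, a, b: all used, weakening unneeded
unrestricted: ✓, simply typable at Q → (Q → R) → R; W, C, E all held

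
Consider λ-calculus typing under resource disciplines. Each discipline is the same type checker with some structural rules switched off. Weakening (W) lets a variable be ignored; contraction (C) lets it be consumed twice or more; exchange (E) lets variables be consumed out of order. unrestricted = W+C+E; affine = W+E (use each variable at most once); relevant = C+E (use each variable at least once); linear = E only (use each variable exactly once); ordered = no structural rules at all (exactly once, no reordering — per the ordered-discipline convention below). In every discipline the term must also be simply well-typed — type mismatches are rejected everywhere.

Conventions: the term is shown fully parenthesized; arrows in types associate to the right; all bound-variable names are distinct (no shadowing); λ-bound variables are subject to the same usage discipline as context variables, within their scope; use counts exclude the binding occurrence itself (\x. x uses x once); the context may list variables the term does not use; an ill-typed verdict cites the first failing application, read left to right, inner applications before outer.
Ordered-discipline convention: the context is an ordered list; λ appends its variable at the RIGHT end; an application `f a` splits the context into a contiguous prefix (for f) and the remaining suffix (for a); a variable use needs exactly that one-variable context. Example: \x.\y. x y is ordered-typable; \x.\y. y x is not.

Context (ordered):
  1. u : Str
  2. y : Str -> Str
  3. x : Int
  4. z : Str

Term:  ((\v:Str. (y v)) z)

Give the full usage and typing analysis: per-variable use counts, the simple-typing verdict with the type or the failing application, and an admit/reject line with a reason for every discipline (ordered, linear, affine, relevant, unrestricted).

variable uses: u=0; y=1; x=0; z=1; v (bound)=1
use order (left to right): y, v, z
typing: well-typed at Str
ordered ✗ (unused: u, x — weakening required)
linear ✗ (unused: u, x — weakening required)
affine ✓ (no duplicate uses among u, y, x, z, v)
relevant ✗ (unused: u, x — weakening required)
unrestricted ✓ (type-checks (Str) and nothing is barred)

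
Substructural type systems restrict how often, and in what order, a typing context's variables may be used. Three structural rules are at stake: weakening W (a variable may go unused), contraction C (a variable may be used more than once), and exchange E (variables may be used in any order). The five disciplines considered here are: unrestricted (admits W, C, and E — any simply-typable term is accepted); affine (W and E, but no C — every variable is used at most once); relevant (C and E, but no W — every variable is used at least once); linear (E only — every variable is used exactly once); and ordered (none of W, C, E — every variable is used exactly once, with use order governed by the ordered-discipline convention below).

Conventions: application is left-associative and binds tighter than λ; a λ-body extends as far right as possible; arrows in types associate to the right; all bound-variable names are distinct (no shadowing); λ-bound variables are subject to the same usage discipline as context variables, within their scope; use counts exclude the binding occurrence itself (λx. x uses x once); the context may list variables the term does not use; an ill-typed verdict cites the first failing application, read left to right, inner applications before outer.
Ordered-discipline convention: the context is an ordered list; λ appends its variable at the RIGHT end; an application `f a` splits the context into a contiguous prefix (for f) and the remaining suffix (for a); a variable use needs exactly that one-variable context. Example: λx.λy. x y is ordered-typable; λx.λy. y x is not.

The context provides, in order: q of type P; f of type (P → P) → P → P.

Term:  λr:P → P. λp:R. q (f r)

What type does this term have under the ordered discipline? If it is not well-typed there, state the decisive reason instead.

not well-typed under ordered — the type mismatch rejects it
variable uses: q: 1×, f: 1×, r (λ-bound): 1×, p (λ-bound): 0×
order of uses: q, f, r
typing: ill-typed: non-arrow in function slot: P
all disciplines: ordered ✗ | linear ✗ | affine ✗ | relevant ✗ | unrestricted ✗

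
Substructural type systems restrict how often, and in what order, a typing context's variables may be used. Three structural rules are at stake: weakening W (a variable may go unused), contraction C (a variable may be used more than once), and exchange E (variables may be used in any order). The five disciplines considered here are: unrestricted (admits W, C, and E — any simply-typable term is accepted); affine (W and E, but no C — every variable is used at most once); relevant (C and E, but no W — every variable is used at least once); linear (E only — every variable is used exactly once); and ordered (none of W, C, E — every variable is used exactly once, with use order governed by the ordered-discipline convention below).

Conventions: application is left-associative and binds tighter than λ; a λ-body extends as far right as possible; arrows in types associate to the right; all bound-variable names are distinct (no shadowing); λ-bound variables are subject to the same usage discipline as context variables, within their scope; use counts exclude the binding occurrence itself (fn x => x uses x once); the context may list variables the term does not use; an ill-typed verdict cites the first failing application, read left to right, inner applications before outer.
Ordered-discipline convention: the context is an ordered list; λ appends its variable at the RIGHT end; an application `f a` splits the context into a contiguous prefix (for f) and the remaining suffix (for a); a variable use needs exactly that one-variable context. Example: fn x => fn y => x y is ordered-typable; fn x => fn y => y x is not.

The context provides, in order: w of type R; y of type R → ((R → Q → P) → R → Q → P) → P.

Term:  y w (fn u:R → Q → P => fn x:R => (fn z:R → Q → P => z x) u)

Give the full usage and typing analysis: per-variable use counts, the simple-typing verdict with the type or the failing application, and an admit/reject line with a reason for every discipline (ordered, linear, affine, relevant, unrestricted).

variable uses: w ×1; y ×1; u (bound) ×1; x (bound) ×1; z (bound) ×1
use order (left to right): y, w, z, x, u
typing: well-typed — term : P
ordered: ✗, needs exchange: uses follow y, w, z, x, u
linear: ✓, w, y, u, x, z: one use apiece
affine: ✓, none of w, y, u, x, z used more than once
relevant: ✓, none of w, y, u, x, z goes unused
unrestricted: ✓, type-checks (P) and nothing is barred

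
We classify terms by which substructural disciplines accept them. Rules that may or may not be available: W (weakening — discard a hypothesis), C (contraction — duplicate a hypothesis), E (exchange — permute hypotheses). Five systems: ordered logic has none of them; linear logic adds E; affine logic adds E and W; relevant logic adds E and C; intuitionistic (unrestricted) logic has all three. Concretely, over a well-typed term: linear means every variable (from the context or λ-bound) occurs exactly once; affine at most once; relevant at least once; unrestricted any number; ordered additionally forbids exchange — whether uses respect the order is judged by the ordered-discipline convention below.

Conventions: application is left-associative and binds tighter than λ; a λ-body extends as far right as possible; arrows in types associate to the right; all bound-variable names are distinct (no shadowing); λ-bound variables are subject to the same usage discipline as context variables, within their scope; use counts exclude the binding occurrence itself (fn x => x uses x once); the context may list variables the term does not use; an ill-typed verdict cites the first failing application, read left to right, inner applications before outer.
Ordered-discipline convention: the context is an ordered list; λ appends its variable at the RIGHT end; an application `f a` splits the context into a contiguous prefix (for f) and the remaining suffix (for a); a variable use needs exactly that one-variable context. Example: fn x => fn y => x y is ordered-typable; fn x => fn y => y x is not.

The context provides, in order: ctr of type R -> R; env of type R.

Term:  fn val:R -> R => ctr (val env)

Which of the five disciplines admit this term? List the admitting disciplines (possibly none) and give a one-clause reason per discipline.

accepted by: linear, affine, relevant, unrestricted
use counts: ctr: 1; env: 1; val (λ-bound): 1
use order (left to right): ctr, val, env
typing: the term checks, with type (R -> R) -> R
ordered ✗ (no contiguous prefix/suffix split fits ctr, val, env)
linear ✓ (single use per variable (ctr, env, val))
affine ✓ (ctr, env, val: no repeats, contraction unneeded)
relevant ✓ (none of ctr, env, val goes unused)
unrestricted ✓ (type-checks ((R -> R) -> R) and nothing is barred)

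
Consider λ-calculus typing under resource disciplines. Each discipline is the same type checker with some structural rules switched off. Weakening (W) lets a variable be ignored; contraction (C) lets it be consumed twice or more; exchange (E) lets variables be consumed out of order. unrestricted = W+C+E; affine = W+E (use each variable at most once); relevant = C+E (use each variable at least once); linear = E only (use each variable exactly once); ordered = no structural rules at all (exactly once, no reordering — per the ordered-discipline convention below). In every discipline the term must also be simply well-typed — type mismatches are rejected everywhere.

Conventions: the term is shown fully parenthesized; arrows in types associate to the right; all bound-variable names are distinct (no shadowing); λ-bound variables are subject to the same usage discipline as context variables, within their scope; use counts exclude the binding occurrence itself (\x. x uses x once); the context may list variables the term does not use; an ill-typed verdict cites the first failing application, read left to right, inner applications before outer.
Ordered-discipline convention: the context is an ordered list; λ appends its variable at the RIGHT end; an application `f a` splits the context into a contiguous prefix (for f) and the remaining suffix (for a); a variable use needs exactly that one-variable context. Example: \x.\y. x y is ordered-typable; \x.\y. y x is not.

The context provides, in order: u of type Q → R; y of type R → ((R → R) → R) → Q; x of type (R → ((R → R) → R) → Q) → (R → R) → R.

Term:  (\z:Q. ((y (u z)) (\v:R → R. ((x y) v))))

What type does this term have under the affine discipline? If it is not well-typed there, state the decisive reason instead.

not well-typed under affine — repeated use of y ×2
usage: u=1, y=2, x=1, z (λ-bound)=1, v (λ-bound)=1
uses in reading order: y, u, z, x, y, v
typing: well-typed at Q → Q
per-discipline verdicts: ordered ✗, linear ✗, affine ✗, relevant ✓, unrestricted ✓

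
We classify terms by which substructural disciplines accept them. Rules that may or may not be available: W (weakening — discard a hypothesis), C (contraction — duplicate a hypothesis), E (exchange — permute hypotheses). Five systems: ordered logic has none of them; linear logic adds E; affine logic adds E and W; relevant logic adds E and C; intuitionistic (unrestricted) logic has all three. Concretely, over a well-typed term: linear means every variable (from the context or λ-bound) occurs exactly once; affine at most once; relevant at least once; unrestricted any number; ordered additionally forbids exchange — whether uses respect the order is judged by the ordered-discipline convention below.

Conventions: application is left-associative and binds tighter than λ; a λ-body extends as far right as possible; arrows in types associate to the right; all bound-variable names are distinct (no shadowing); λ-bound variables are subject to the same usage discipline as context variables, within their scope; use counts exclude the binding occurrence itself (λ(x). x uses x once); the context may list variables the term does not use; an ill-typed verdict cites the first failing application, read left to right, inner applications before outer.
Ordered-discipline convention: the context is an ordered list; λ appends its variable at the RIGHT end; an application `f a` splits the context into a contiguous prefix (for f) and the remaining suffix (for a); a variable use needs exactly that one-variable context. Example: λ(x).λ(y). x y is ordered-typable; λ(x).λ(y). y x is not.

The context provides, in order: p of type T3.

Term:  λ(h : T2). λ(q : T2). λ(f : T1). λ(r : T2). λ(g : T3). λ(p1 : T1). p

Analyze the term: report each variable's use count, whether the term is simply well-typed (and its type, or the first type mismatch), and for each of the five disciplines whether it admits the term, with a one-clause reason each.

counts: p: 1; h [bound]: 0; q [bound]: 0; f [bound]: 0; r [bound]: 0; g [bound]: 0; p1 [bound]: 0
use order (left to right): p
typing: well-typed at T2 -> T2 -> T1 -> T2 -> T3 -> T1 -> T3
ordered: ✗, h, q, f, r, g, p1 left unused
linear: ✗, h, q, f, r, g, p1 left unused
affine: ✓, at most one use each (p, h, q, f, r, g, p1)
relevant: ✗, h, q, f, r, g, p1 left unused
unrestricted: ✓, simply typable at T2 -> T2 -> T1 -> T2 -> T3 -> T1 -> T3; W, C, E all held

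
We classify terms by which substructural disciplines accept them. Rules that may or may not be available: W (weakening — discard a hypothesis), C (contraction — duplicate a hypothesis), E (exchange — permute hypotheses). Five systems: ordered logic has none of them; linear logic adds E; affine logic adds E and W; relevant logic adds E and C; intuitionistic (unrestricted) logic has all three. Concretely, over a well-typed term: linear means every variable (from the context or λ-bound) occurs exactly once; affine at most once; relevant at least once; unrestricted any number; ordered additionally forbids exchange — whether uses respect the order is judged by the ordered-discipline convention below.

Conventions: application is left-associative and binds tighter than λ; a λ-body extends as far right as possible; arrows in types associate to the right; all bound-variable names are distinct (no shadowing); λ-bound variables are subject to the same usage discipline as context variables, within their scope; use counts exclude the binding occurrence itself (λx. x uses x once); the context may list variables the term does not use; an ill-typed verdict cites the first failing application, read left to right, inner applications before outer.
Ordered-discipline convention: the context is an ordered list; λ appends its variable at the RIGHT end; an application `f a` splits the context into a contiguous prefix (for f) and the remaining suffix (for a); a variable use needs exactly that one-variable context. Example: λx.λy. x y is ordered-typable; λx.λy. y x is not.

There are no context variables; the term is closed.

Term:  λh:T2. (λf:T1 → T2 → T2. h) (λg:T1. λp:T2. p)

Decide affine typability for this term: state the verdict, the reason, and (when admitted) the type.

yes — no duplicate uses among h, f, g, p; term : T2 → T2
usage: h (λ-bound): 1×, f (λ-bound): 0×, g (λ-bound): 0×, p (λ-bound): 1×
order of uses: h, p
typing: the term checks, with type T2 → T2
per-discipline verdicts: ordered ✗ | linear ✗ | affine ✓ | relevant ✗ | unrestricted ✓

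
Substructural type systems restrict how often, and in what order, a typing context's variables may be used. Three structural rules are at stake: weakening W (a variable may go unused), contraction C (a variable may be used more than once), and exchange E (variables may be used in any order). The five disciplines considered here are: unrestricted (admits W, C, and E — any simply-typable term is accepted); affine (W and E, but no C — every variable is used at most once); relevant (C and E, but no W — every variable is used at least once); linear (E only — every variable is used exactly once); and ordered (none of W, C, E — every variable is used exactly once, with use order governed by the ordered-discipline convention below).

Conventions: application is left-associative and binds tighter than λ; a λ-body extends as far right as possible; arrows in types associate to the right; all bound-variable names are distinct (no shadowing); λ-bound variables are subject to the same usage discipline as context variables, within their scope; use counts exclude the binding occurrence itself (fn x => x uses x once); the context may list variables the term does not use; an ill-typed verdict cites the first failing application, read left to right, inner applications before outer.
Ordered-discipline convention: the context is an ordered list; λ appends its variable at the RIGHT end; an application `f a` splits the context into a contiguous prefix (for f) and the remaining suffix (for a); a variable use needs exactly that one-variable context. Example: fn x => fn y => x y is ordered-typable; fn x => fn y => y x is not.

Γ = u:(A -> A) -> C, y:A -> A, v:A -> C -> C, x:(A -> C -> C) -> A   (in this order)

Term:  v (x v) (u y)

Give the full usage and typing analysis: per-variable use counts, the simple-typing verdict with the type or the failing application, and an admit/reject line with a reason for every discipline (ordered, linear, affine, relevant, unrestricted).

use counts: u ×1; y ×1; v ×2; x ×1
left-to-right use order: v, x, v, u, y
typing: well-typed — term : C
ordered: ✗ — needs contraction — v ×2
linear: ✗ — needs contraction — v ×2
affine: ✗ — needs contraction — v ×2
relevant: ✓ — u, y, v, x: all used, weakening unneeded
unrestricted: ✓ — typability at C is all that's needed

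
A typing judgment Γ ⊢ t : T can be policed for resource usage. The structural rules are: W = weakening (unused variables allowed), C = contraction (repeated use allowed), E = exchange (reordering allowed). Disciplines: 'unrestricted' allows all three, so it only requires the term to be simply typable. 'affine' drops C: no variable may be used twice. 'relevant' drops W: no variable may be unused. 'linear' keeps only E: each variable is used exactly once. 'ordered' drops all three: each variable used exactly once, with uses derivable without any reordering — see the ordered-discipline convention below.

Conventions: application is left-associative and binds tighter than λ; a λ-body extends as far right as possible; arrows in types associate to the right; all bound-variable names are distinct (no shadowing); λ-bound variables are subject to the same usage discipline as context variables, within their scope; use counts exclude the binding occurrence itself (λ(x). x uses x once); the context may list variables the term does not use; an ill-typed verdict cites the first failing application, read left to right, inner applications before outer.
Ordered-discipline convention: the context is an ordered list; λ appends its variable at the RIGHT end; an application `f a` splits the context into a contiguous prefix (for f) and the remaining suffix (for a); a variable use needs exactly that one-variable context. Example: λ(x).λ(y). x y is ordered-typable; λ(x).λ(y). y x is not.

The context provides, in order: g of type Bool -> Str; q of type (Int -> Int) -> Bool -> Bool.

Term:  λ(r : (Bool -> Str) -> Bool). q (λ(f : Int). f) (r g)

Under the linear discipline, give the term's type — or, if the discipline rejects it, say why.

term : ((Bool -> Str) -> Bool) -> Bool
variable uses: g=1, q=1, r (λ-bound)=1, f (λ-bound)=1
order of uses: q, f, r, g
typing: ✓ — ((Bool -> Str) -> Bool) -> Bool
all disciplines: ordered ✗ | linear ✓ | affine ✓ | relevant ✓ | unrestricted ✓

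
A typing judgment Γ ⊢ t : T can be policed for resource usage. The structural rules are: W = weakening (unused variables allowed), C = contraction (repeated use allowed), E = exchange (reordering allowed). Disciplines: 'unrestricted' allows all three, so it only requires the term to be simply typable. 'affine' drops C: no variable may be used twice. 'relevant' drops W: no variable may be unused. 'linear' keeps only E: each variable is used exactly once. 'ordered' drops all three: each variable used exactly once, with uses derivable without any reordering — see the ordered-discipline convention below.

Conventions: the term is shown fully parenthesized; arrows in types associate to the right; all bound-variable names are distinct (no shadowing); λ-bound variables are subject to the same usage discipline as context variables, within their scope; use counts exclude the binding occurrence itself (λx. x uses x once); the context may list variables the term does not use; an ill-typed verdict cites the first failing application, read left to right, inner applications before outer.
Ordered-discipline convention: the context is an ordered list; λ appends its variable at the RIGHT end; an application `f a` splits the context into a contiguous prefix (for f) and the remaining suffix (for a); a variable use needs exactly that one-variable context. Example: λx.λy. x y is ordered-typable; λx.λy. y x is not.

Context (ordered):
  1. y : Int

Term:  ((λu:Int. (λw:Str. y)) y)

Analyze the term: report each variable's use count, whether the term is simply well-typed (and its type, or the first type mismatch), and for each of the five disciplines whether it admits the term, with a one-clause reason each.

usage: y ×2; u (bound) ×0; w (bound) ×0
order of uses: y, y
typing: ✓ — Str → Int
ordered ✗ (uses contraction: y ×2; u, w left unused)
linear ✗ (uses contraction: y ×2; u, w left unused)
affine ✗ (uses contraction: y ×2)
relevant ✗ (u, w left unused)
unrestricted ✓ (simply typable at Str → Int; W, C, E all held)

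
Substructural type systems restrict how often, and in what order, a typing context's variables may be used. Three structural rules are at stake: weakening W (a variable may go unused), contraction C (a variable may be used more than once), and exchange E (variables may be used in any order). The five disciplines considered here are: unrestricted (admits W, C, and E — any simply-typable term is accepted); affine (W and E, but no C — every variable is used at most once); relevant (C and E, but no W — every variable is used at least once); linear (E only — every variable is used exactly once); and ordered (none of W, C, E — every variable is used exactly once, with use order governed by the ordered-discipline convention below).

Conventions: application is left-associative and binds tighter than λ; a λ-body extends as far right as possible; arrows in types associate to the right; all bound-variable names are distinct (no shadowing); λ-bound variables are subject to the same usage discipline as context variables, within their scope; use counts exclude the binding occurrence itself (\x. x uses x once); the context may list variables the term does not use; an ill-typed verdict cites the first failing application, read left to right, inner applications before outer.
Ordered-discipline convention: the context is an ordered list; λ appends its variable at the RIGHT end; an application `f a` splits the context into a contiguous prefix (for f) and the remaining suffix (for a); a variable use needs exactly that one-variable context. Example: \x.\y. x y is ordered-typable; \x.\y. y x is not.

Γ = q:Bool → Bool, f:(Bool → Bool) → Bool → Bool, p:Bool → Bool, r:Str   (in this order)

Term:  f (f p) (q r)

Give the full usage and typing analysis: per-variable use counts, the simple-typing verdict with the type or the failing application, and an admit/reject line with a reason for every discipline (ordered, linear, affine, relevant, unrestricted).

use counts: q: 1×, f: 2×, p: 1×, r: 1×
left-to-right use order: f, f, p, q, r
typing: ill-typed: an application expects Bool but receives Str
ordered: ✗ — not simply typable
linear: ✗ — fails simple typing
affine: ✗ — a type mismatch blocks all five
relevant: ✗ — the type mismatch rejects it
unrestricted: ✗ — not simply typable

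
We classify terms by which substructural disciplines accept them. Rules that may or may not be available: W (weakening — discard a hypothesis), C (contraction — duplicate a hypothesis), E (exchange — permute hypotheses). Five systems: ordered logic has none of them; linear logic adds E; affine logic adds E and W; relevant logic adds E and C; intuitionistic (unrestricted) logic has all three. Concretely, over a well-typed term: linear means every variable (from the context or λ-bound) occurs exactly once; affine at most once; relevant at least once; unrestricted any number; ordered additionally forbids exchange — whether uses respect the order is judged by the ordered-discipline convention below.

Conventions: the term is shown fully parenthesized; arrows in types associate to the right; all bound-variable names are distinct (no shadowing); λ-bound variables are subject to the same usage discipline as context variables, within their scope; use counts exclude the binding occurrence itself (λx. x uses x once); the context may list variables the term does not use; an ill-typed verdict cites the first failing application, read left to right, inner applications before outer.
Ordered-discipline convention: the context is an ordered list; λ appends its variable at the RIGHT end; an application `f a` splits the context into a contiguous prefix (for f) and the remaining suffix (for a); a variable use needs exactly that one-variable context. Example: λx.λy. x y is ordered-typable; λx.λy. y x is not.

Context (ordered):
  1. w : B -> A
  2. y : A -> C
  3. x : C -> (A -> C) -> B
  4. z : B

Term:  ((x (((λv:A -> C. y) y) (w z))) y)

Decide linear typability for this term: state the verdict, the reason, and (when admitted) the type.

no — repeated use of y ×3; v never used (weakening)
usage: w ×1, y ×3, x ×1, z ×1, v (bound) ×0
use order (left to right): x, y, y, w, z, y
typing: well-typed — term : B
summary: ordered ✗; linear ✗; affine ✗; relevant ✗; unrestricted ✓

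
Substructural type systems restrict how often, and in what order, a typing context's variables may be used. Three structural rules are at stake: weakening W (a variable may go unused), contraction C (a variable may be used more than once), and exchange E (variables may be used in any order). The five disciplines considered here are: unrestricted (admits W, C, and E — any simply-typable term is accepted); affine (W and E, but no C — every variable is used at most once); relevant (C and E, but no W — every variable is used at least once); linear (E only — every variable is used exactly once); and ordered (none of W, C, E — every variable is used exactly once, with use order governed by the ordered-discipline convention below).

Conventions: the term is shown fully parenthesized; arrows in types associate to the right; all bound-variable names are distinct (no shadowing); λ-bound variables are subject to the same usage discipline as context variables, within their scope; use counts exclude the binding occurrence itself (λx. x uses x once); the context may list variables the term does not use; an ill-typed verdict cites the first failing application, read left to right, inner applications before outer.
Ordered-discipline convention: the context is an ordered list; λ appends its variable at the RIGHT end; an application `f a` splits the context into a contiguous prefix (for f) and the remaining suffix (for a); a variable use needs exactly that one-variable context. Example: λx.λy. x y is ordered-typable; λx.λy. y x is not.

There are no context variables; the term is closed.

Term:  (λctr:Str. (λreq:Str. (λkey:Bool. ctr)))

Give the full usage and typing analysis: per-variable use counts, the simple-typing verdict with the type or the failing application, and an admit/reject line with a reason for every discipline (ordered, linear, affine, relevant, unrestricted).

counts: ctr [bound]: 1, req [bound]: 0, key [bound]: 0
left-to-right use order: ctr
typing: the term checks, with type Str -> Str -> Bool -> Str
ordered: ✗ — req, key never used (weakening)
linear: ✗ — req, key never used (weakening)
affine: ✓ — at most one use each (ctr, req, key)
relevant: ✗ — req, key never used (weakening)
unrestricted: ✓ — type-checks (Str -> Str -> Bool -> Str) and nothing is barred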